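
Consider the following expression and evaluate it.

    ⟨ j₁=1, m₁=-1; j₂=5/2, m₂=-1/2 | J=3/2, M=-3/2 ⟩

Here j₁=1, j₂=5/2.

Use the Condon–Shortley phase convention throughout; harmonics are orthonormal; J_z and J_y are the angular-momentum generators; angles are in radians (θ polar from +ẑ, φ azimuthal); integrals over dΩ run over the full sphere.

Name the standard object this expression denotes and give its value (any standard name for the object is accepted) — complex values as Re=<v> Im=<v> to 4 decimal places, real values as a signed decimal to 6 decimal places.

This is a Clebsch–Gordan (vector-coupling) coefficient.
√[4·2!0!3!/6! · 0!2!2!3!0!3!] = √(48/5)
  +(−1)^2/∏(2,0,0,0,0,3)! = 1/12  (running 1/12)
⟨..|..⟩ = √(48/5)·(1/12) = +0.258199

Clebsch–Gordan coefficient, +√(1/15) ≈ +0.258199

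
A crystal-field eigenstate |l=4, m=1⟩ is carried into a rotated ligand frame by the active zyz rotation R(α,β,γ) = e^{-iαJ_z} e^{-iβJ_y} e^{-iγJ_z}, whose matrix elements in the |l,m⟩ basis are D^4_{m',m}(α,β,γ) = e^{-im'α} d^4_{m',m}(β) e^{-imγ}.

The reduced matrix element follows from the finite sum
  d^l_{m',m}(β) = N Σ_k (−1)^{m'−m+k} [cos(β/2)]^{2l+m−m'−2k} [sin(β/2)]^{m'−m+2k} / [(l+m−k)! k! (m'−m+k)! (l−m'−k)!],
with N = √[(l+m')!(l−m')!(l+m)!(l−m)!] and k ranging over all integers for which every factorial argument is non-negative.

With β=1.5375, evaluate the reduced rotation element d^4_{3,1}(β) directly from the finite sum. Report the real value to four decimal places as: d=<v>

d=-0.2959

d^4_{3,1}(β=1.5375) via the finite sum:
With c≡cos(β/2)=0.718780 and s≡sin(β/2)=0.695237, N=[5040·1·120·6]^{1/2}=1904.940944
k: max(0,(1)−(3))=0 … min(4+(1),4−(3))=1
  k=0: (−1)^2·1904.9409/(240)·0.7188^6·0.6952^2 = +0.529070
  k=1: (−1)^3·1904.9409/(144)·0.7188^4·0.6952^4 = -0.824966
d^4_{3,1}(1.5375) = +0.529070 -0.824966 = -0.295895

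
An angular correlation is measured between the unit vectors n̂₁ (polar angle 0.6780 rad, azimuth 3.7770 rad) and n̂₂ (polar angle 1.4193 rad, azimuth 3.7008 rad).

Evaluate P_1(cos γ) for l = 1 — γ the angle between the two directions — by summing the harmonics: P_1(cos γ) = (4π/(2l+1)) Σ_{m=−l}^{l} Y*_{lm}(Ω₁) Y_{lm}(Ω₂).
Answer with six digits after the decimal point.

Expand P_1 via completeness: Σ_{m} conj(Y_{1,m}) at Ω₁ times Y_{1,m} at Ω₂ —
  m=-1: (-0.174412, -0.128617) × (-0.289513, 0.181190) = (0.073799, 0.005634)  (running Σ = (0.073799, 0.005634))
  m=0: (0.380538, -0.000000) × (0.073739, 0.000000) = (0.028060, 0.000000)  (running Σ = (0.101859, 0.005634))
  m=1: (0.174412, -0.128617) × (0.289513, 0.181190) = (0.073799, -0.005634)  (running Σ = (0.175657, 0.000000))
Accumulated sum (0.175657, 0.000000); after 4π/(2l+1) scaling, (0.735792, 0.000000) ⇒ P_1 = 0.735792

0.735792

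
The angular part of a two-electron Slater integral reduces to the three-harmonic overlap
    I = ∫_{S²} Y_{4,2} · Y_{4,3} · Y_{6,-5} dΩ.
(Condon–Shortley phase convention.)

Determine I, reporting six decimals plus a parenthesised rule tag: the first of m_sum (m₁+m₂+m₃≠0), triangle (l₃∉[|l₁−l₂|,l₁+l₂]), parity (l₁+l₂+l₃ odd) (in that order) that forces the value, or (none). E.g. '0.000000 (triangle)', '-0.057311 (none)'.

Rules hold: Σm=0, L=14 even, 0≤6≤8.
N = 9·9·13 = 1053
Δ = 2!·6!·6!/15! = 1/1261260
Racah Σ t=0..2: t=0:+1/4608 t=1:−1/1296 t=2:+1/4608 = -7/20736
⇒ 3j(4 4 6; 0 0 0)² = 20/1287, sgn -1
Racah Σ t=1..2: t=1:−1/86400 t=2:+1/172800 = -1/172800
⇒ 3j(4 4 6; 2 3 -5)² = 1/130, sgn +1
4πI² = N·(3j₀)²·(3jₘ)² = 18/143
I = -1·√(0.125874/4π) = -0.10008369
No selection rule forces the value: the integral is nonzero (none).

-0.100084 (none)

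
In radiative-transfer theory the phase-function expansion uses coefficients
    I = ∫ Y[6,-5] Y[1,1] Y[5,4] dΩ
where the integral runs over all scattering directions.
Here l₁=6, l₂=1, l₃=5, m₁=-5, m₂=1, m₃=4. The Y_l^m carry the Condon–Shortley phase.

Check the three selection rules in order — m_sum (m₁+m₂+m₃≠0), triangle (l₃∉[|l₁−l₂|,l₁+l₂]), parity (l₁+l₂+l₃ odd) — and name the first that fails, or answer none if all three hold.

m₁+m₂+m₃ = -5 + 1 + 4 = 0  ✓
triangle: |6−1|=5 ≤ l₃=5 ≤ 6+1=7  ✓
parity: l₁+l₂+l₃ = 12 is even  ✓

none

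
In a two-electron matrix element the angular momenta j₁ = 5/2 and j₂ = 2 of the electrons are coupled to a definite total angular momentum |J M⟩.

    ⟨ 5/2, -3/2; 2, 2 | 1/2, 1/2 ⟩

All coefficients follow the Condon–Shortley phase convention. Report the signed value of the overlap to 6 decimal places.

triangle: 4!*1!*0!/6! = 24/720
(j±m)!: 1!*4!*4!*0!*1!*0! = 576
prefactor² = (2J+1)*Δ*N² = 192/5
  k=4: +1/(4!*0!*0!*0!*1!*0!) = 1/24
Σ = 1/24  ⇒  CG² = 192/5*(1/24)² = 1/15
CG = +√(1/15) = +0.258199

+√(1/15) = +0.258199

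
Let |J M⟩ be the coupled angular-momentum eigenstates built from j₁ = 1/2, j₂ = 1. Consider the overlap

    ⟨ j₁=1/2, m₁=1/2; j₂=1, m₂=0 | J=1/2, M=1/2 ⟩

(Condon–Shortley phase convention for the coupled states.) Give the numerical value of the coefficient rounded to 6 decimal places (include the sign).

+0.577350

triangle: 1!×0!×1!/3! = 1/6
(j±m)!: 1!×0!×1!×1!×1!×0! = 1
prefactor² = (2J+1)×Δ×N² = 1/3
  k=0: +1/(0!×1!×0!×1!×0!×0!) = 1
Σ = 1  ⇒  CG² = 1/3×1² = 1/3
CG = +√(1/3) = +0.577350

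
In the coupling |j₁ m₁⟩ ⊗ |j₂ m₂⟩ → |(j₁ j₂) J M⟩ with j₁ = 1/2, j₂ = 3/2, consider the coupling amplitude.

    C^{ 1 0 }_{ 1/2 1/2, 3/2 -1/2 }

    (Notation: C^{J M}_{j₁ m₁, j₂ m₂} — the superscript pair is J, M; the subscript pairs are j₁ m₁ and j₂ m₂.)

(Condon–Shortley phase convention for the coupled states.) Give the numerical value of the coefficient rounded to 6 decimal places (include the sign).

+0.707107  (= +√(1/2))

triangle: 1!*0!*2!/4! = 2/24
(j±m)!: 1!*0!*1!*2!*1!*1! = 2
prefactor² = (2J+1)*Δ*N² = 1/2
  k=0: +1/(0!*1!*0!*1!*0!*1!) = 1
Σ = 1  ⇒  CG² = 1/2*1² = 1/2
CG = +√(1/2) = +0.707107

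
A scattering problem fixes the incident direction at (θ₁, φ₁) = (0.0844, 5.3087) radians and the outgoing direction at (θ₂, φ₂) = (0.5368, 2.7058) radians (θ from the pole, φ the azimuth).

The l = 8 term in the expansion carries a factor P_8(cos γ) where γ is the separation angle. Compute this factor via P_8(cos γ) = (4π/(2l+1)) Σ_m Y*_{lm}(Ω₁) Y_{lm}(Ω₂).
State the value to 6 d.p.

-0.116139

Addition theorem: P_8(cos γ) = (4π/17) Σ_m Y*_{lm}(Ω₁) Y_{lm}(Ω₂), m = −8…8:
  m=-8: (0.000000, -0.000000) × (-0.002269, -0.000815) = (-0.000000, 0.000000)  (running Σ = (-0.000000, 0.000000))
  m=-7: (0.000000, -0.000000) × (0.016138, -0.001473) = (0.000000, -0.000000)  (running Σ = (0.000000, -0.000000))
  m=-6: (0.000002, 0.000001) × (-0.058645, 0.034112) = (-0.000000, 0.000000)  (running Σ = (-0.000000, 0.000000))
  m=-5: (0.000007, 0.000041) × (0.112790, -0.162010) = (0.000007, 0.000004)  (running Σ = (0.000007, 0.000004))
  m=-4: (-0.000488, 0.000460) × (-0.068445, 0.393133) = (-0.000148, -0.000223)  (running Σ = (-0.000140, -0.000220))
  m=-3: (-0.007958, -0.001764) × (-0.132478, -0.491234) = (0.000188, 0.004143)  (running Σ = (0.000047, 0.003923))
  m=-2: (-0.026036, -0.065533) × (0.161523, 0.192075) = (0.008382, -0.015586)  (running Σ = (0.008429, -0.011663))
  m=-1: (0.219347, -0.323170) × (0.265081, 0.123435) = (0.098035, -0.058591)  (running Σ = (0.106464, -0.070254))
  m=0: (1.018643, -0.000000) × (-0.363271, 0.000000) = (-0.370043, 0.000000)  (running Σ = (-0.263579, -0.070254))
  m=1: (-0.219347, -0.323170) × (-0.265081, 0.123435) = (0.098035, 0.058591)  (running Σ = (-0.165544, -0.011663))
  m=2: (-0.026036, 0.065533) × (0.161523, -0.192075) = (0.008382, 0.015586)  (running Σ = (-0.157162, 0.003923))
  m=3: (0.007958, -0.001764) × (0.132478, -0.491234) = (0.000188, -0.004143)  (running Σ = (-0.156974, -0.000220))
  m=4: (-0.000488, -0.000460) × (-0.068445, -0.393133) = (-0.000148, 0.000223)  (running Σ = (-0.157122, 0.000004))
  m=5: (-0.000007, 0.000041) × (-0.112790, -0.162010) = (0.000007, -0.000004)  (running Σ = (-0.157115, 0.000000))
  m=6: (0.000002, -0.000001) × (-0.058645, -0.034112) = (-0.000000, -0.000000)  (running Σ = (-0.157115, -0.000000))
  m=7: (-0.000000, -0.000000) × (-0.016138, -0.001473) = (0.000000, 0.000000)  (running Σ = (-0.157115, 0.000000))
  m=8: (0.000000, 0.000000) × (-0.002269, 0.000815) = (-0.000000, -0.000000)  (running Σ = (-0.157115, -0.000000))
Total Σ_m = (-0.157115, -0.000000). Multiply by 0.739198: (-0.116139, -0.000000). P_8(cos γ) = -0.116139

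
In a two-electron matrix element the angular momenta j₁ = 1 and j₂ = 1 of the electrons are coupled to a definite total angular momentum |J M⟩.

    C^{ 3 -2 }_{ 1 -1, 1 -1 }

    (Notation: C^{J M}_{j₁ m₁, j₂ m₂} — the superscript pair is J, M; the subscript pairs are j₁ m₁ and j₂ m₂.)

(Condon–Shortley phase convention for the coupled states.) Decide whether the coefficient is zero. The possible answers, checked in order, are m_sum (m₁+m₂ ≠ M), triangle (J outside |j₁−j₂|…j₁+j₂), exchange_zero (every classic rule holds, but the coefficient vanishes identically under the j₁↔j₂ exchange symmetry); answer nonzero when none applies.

m-sum: m₁+m₂ = -1+(-1) = -2, M = -2  ✓
triangle: need |j₁−j₂| ≤ J ≤ j₁+j₂, i.e. J ∈ [0, 2]; J = 3 is outside ✗ ⇒ coefficient is 0

triangle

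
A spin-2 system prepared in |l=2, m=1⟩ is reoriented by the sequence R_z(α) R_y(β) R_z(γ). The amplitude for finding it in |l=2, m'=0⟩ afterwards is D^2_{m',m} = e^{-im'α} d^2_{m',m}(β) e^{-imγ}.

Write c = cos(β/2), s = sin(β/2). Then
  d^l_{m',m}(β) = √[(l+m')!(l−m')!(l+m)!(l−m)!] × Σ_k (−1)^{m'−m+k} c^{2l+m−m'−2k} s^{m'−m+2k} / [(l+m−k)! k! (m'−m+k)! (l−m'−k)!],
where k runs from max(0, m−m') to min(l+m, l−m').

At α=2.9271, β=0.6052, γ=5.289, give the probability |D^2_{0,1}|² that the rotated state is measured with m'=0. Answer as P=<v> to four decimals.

Split into d^2_{0,1}(β=0.6052) × two z-phases.
Half-angle: c=0.954565, s=0.298003. N=√(2·2·6·1)=4.898979
The bounds max(0,m−m')=1 and min(l+m,l−m')=2 give 2 terms
  k=1: (−1)^0·4.8990/(2)·0.9546^3·0.2980^1 = +0.634911
  k=2: (−1)^1·4.8990/(2)·0.9546^1·0.2980^3 = -0.061879
d^2_{0,1}(0.6052) = +0.634911 -0.061879 = +0.573032
|D^2_{0,1}|² = |d^2_{0,1}(β)|² = (+0.573032)² = 0.328366 (the z-rotation phases have unit modulus)

P=0.3284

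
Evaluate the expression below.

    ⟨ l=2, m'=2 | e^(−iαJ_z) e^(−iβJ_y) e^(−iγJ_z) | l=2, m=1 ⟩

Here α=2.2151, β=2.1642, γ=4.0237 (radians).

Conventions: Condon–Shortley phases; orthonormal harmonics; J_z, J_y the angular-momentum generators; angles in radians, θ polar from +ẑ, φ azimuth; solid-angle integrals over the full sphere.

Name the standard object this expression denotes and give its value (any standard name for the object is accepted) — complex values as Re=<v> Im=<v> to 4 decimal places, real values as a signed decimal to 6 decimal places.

This is a Wigner D-matrix element — the rotation-matrix element ⟨l m'| R(α,β,γ) |l m⟩ in the angular-momentum basis.
First d^2_{2,1}(β=2.1642), then the phase factors e^{-i(2)α} and e^{-i(1)γ}:
c=cos(2.164200/2)=0.469475, s=sin(2.164200/2)=0.882946; N=√[24·1·6·1]=12.000000
The bounds max(0,m−m')=0 and min(l+m,l−m')=0 give 1 term
  k=0: (−1)^1·12.0000/(6)·0.4695^3·0.8829^1 = -0.182727
d^2_{2,1}(2.1642) = -0.182727
Phases: e^{-i·(2)·2.2151}=-0.278459+0.960448i, e^{-i·(1)·4.0237}=-0.635526+0.772080i ⇒ D=+0.103163+0.150819i

Wigner D-matrix element, Re=0.1032 Im=0.1508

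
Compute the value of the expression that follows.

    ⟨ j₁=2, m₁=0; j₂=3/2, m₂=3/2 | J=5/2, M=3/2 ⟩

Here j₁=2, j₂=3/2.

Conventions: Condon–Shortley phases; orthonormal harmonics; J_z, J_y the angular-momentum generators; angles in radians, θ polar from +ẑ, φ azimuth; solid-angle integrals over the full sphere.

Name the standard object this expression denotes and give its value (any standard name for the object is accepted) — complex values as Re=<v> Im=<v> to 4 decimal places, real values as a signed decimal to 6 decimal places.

This is a Clebsch–Gordan (vector-coupling) coefficient.
√[6·1!3!2!/7! · 2!2!3!0!4!1!] = √(288/35)
  +(−1)^1/∏(1,0,1,2,2,0)! = -1/4  (running -1/4)
⟨..|..⟩ = √(288/35)·(-1/4) = -0.717137

Clebsch–Gordan coefficient, −√(18/35) ≈ -0.717137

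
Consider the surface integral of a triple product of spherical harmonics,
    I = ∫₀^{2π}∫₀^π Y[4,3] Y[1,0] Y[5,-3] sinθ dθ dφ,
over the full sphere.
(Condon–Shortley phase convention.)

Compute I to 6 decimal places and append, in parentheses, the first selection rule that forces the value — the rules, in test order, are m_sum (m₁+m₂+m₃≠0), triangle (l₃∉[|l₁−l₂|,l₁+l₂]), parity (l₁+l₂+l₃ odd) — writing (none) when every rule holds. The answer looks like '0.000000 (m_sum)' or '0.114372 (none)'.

-0.196426 (none)

Checks pass: Σm=0; 10 even; l₃=5∈[3,5].
(2·4+1)(2·1+1)(2·5+1) = 297
Δ: 0! 8! 2! / 11! → 1/495
sum: t=0:+1/576 = 1/576
3j²(4 1 5; 0 0 0) = Δ·Π!·Σ² = 5/99  (sign -1)
sum: t=0:+1/5040 = 1/5040
3j²(4 1 5; 3 0 -3) = Δ·Π!·Σ² = 16/495  (sign +1)
combine: 4πI² = 297·5/99·16/495 = 16/33
take √, sign -1: I = -0.19642560
No selection rule forces the value: the integral is nonzero (none).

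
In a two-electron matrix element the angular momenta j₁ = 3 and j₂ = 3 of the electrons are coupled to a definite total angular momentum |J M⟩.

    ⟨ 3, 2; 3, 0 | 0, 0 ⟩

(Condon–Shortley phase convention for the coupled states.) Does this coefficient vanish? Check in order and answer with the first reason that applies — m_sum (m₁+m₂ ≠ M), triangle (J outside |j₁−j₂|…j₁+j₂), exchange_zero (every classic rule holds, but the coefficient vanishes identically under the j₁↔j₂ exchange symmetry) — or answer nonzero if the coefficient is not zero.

m-sum: m₁+m₂ = 2+0 = 2, M = 0  ✗ ⇒ coefficient is 0

m_sum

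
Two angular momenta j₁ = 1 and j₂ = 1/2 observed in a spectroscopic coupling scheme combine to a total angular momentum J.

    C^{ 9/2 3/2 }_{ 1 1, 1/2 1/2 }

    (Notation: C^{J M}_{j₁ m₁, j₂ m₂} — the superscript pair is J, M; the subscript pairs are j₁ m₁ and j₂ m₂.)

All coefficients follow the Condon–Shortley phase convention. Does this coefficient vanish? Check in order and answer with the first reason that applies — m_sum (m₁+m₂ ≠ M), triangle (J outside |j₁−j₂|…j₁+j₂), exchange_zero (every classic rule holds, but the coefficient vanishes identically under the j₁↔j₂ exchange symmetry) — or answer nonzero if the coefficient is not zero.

triangle

m-sum: m₁+m₂ = 1+1/2 = 3/2, M = 3/2  ✓
triangle: need |j₁−j₂| ≤ J ≤ j₁+j₂, i.e. J ∈ [1/2, 3/2]; J = 9/2 is outside ✗ ⇒ coefficient is 0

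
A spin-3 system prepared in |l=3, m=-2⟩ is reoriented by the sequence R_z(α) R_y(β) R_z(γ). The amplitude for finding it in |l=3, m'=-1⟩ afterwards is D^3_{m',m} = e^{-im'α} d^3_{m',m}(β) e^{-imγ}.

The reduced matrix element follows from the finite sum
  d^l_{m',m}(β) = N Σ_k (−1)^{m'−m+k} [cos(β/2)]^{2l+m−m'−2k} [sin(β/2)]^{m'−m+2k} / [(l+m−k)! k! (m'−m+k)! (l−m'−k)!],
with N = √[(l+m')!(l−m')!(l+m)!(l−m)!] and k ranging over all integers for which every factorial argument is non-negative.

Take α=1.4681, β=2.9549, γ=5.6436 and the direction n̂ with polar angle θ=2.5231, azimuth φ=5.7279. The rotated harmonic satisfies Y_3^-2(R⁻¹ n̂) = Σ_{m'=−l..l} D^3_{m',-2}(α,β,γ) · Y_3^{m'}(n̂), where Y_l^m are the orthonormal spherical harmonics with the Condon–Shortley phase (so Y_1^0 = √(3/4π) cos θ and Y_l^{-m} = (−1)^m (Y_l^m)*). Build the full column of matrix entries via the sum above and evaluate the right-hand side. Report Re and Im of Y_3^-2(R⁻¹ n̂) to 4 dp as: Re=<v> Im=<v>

Need the full column D^3_{m',-2} for m'=−3..3 at α=1.4681, β=2.9549, γ=5.6436.
cos(β/2)=0.093211, sin(β/2)=0.995646
d^3_{-3,-2}: single k=1 term ⇒ +0.000017;  D = -0.000017+0.000000i
d^3_{-2,-2}: k∈[0..1] ⇒ +0.000001 -0.000374 = -0.000373;  D = +0.000032-0.000372i
d^3_{-1,-2}: k∈[0..1] ⇒ -0.000022 +0.005055 = +0.005033;  D = +0.004944+0.000945i
d^3_{0,-2}: k∈[0..1] ⇒ +0.000410 -0.046764 = -0.046354;  D = -0.013327+0.044397i
d^3_{1,-2}: k∈[0..1] ⇒ -0.005055 +0.288398 = +0.283343;  D = -0.261598-0.108855i
d^3_{2,-2}: k∈[0..1] ⇒ +0.042690 -0.974161 = -0.931471;  D = +0.444132-0.818771i
d^3_{3,-2}: single k=0 term ⇒ -0.223392;  D = -0.184409-0.126084i
Y_3^{m'}(θ=2.5231,φ=5.7279) and Σ D·Y over m':
  (-0.0000+0.0000i)·(-0.0077+0.0810i)  (+0.0000-0.0004i)·(-0.1243-0.2508i)  (+0.0049+0.0009i)·(+0.3693+0.2291i)  (-0.0133+0.0444i)·(-0.0970+0.0000i)  (-0.2616-0.1089i)·(-0.3693+0.2291i)  (+0.4441-0.8188i)·(-0.1243+0.2508i)  (-0.1844-0.1261i)·(+0.0077+0.0810i)
Y_3^-2(R⁻¹ n̂) = +0.283255+0.174758i

Re=0.2833 Im=0.1748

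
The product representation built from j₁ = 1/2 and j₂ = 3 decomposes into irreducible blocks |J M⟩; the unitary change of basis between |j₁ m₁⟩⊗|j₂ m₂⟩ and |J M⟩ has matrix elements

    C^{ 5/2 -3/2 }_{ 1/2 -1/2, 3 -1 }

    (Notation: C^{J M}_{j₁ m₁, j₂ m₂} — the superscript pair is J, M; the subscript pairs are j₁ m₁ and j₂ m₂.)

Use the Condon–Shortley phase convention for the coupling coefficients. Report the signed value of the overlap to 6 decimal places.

−√(2/7) = -0.534522

triangle: 1!*0!*5!/7! = 120/5040
(j±m)!: 0!*1!*2!*4!*1!*4! = 1152
prefactor² = (2J+1)*Δ*N² = 1152/7
  k=1: −1/(1!*0!*0!*1!*0!*4!) = -1/24
Σ = -1/24  ⇒  CG² = 1152/7*(-1/24)² = 2/7
CG = −√(2/7) = -0.534522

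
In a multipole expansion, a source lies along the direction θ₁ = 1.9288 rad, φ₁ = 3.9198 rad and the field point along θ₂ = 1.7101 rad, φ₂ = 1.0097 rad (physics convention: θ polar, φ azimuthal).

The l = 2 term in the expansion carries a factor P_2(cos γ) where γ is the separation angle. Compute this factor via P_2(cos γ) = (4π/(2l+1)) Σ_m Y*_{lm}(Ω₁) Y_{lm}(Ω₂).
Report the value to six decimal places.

Term-by-term m-sum for l=2 (normalisation 4π/5 = 2.513274):
  term(m=-2) = +0.114850-0.057330i   from Y*(Ω₁)=+0.004873+0.338811i, Y(Ω₂)=-0.164300-0.341343i
  term(m=-1) = -0.026216+0.006180i   from Y*(Ω₁)=+0.180566+0.177987i, Y(Ω₂)=-0.056528+0.089944i
  term(m=+0) = +0.059197+0.000000i   from Y*(Ω₁)=-0.199217-0.000000i, Y(Ω₂)=-0.297149+0.000000i
  term(m=+1) = -0.026216-0.006180i   from Y*(Ω₁)=-0.180566+0.177987i, Y(Ω₂)=+0.056528+0.089944i
  term(m=+2) = +0.114850+0.057330i   from Y*(Ω₁)=+0.004873-0.338811i, Y(Ω₂)=-0.164300+0.341343i
Accumulated sum +0.236466+0.000000i; after 4π/(2l+1) scaling, +0.594303+0.000000i ⇒ P_2 = 0.594303

0.594303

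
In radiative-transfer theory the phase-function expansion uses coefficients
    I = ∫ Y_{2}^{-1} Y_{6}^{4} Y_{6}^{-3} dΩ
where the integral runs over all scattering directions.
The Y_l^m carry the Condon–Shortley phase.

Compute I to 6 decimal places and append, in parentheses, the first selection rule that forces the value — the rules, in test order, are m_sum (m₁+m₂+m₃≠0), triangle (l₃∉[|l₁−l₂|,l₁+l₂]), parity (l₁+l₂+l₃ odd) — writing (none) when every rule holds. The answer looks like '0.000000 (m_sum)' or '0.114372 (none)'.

0.179515 (none)

Checks pass: Σm=0; 14 even; l₃=6∈[4,8].
(2·2+1)(2·6+1)(2·6+1) = 845
Δ: 2! 2! 10! / 15! → 1/90090
sum: t=0:+1/69120 t=1:−1/14400 t=2:+1/69120 = -7/172800
3j²(2 6 6; 0 0 0) = Δ·Π!·Σ² = 14/715  (sign -1)
sum: t=1:−1/725760 t=2:+1/161280 = 1/207360
3j²(2 6 6; -1 4 -3) = Δ·Π!·Σ² = 7/286  (sign -1)
combine: 4πI² = 845·14/715·7/286 = 49/121
take √, sign +1: I = 0.17951487
No selection rule forces the value: the integral is nonzero (none).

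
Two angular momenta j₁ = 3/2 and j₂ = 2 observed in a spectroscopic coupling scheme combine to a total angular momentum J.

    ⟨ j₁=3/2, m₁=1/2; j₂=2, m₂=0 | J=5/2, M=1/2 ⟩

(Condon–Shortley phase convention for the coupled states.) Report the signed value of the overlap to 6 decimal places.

+√(3/35) = +0.292770

√[6·1!2!3!/7! · 2!1!2!2!3!2!] = √(48/35)
  +(−1)^0/∏(0,1,1,2,1,1)! = 1/2  (running 1/2)
  +(−1)^1/∏(1,0,0,1,2,2)! = -1/4  (running 1/4)
⟨..|..⟩ = √(48/35)·(1/4) = +0.292770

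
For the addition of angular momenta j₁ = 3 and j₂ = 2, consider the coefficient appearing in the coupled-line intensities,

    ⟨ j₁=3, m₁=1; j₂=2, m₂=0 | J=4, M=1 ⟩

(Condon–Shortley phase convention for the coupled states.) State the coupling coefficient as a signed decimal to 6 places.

+0.327327  (= +√(3/28))

j₁+j₂−J=1  J+j₁−j₂=5  J−j₁+j₂=3  j₁+j₂+J+1=10
(j₁±m₁, j₂±m₂, J±M) = (4,2,2,2,5,3)
P² = 1728/7
sum k=0..1:
  [0] +1/24 = 1/24
  [1] −1/48 = -1/48
S = 1/48
C² = P²·S² = 3/28 ; C = +0.327327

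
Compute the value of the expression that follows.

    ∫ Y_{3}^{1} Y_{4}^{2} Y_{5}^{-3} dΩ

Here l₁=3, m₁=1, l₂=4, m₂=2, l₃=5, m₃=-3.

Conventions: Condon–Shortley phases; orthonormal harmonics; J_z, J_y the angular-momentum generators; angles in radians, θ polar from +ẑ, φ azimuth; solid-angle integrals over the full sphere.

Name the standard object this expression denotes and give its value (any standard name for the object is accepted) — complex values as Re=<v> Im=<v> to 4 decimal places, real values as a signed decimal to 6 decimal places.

This is a Gaunt coefficient — the integral of a triple product of spherical harmonics over the sphere.
Checks pass: Σm=0; 12 even; l₃=5∈[1,7].
(2·3+1)(2·4+1)(2·5+1) = 693
Δ: 2! 4! 6! / 13! → 1/180180
sum: t=0:+1/576 t=1:−1/144 t=2:+1/576 = -1/288
3j²(3 4 5; 0 0 0) = Δ·Π!·Σ² = 20/1001  (sign +1)
sum: t=0:+1/5760 t=1:−1/720 t=2:+1/2304 = -1/1280
3j²(3 4 5; 1 2 -3) = Δ·Π!·Σ² = 27/1430  (sign -1)
combine: 4πI² = 693·20/1001·27/1430 = 486/1859
take √, sign -1: I = -0.14423595

Gaunt coefficient, -0.144236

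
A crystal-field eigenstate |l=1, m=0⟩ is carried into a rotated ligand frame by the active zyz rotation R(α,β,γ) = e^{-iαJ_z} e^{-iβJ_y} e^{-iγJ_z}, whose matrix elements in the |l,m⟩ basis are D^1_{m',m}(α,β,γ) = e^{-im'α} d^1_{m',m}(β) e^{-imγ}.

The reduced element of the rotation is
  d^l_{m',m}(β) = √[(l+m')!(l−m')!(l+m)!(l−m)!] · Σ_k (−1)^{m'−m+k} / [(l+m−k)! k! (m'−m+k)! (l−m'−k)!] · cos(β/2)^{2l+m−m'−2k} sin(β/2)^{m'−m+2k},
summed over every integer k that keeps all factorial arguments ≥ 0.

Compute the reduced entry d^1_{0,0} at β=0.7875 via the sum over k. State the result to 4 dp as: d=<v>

d^1_{0,0}(β=0.7875) via the finite sum:
c=cos(0.787500/2)=0.923477, s=sin(0.787500/2)=0.383654; N=√[1·1·1·1]=1.000000
k: max(0,(0)−(0))=0 … min(1+(0),1−(0))=1
  k=0: (−1)^0·1.0000/(1)·0.9235^2·0.3837^0 = +0.852809
  k=1: (−1)^1·1.0000/(1)·0.9235^0·0.3837^2 = -0.147191
d^1_{0,0}(0.7875) = +0.852809 -0.147191 = +0.705619

d=0.7056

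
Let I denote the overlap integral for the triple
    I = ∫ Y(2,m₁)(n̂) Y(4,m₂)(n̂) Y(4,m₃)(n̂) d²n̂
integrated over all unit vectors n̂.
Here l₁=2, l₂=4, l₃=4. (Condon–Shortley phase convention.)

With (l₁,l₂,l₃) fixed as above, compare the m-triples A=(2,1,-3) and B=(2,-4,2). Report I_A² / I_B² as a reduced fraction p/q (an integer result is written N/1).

9/4

l's match ⇒ only the (l;m) 3-j factors differ between A and B.
A: triangle coeff Δ(2,4,4) = 1/13860; Σ_t [0,0]: t=0:+1/480 = 1/480; (3j)²=3/110 [(2 4 4; 2 1 -3)], sign=-1
B: triangle coeff Δ(2,4,4) = 1/13860; Σ_t [0,0]: t=0:+1/2880 = 1/2880; (3j)²=2/165 [(2 4 4; 2 -4 2)], sign=+1
I_A²/I_B² = (3/110)/(2/165) = 9/4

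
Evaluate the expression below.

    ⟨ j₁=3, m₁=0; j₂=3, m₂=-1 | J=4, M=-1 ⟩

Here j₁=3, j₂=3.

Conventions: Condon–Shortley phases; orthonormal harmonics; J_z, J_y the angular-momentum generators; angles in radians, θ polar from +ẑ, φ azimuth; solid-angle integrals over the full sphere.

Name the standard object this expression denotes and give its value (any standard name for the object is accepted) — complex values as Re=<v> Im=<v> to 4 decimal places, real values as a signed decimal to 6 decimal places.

This is a Clebsch–Gordan (vector-coupling) coefficient.
√[9·2!4!4!/11! · 3!3!2!4!3!5!] = √(124416/385)
  +(−1)^0/∏(0,2,3,2,1,2)! = 1/48  (running 1/48)
  +(−1)^1/∏(1,1,2,1,2,3)! = -1/24  (running -1/48)
  +(−1)^2/∏(2,0,1,0,3,4)! = 1/288  (running -5/288)
⟨..|..⟩ = √(124416/385)·(-5/288) = -0.312094

Clebsch–Gordan coefficient, −√(15/154) ≈ -0.312094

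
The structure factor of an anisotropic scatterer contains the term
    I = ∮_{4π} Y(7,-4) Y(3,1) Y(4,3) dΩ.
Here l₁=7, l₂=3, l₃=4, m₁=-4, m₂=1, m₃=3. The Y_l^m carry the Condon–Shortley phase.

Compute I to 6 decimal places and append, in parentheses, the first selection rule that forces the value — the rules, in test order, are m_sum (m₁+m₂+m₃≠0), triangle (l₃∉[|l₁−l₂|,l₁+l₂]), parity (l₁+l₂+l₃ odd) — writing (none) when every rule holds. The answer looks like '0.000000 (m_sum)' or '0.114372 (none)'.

Rules hold: Σm=0, L=14 even, 4≤4≤10.
N = 15·7·9 = 945
Δ = 6!·8!·0!/15! = 1/45045
Racah Σ t=3..3: t=3:−1/20736 = -1/20736
⇒ 3j(7 3 4; 0 0 0)² = 35/1287, sgn -1
Racah Σ t=4..4: t=4:+1/241920 = 1/241920
⇒ 3j(7 3 4; -4 1 3)² = 2/91, sgn -1
4πI² = N·(3j₀)²·(3jₘ)² = 1050/1859
I = +1·√(0.56482/4π) = 0.21200691
No selection rule forces the value: the integral is nonzero (none).

0.212007 (none)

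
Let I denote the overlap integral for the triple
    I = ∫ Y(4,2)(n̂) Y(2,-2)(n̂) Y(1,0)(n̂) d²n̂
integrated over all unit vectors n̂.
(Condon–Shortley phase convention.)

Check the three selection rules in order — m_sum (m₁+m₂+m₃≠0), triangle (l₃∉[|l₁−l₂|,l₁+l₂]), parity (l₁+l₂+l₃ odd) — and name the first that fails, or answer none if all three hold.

triangle

m₁+m₂+m₃ = 2 − 2 + 0 = 0  ✓
triangle: need |l₁−l₂| ≤ l₃ ≤ l₁+l₂ = [2,6]; l₃=1 is outside  ✗
parity: l₁+l₂+l₃ = 7 is odd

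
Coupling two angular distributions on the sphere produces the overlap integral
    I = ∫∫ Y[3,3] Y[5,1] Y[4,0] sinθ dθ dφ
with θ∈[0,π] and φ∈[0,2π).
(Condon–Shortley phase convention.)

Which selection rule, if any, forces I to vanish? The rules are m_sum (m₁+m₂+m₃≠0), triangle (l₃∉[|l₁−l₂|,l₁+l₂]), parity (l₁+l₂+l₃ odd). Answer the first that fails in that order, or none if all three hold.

azimuthal sum: 3 + 1 + 0 = 4  ✗
2 ≤ 4 ≤ 8 (triangle on l)
L = 3 + 5 + 4 = 12 (even)

m_sum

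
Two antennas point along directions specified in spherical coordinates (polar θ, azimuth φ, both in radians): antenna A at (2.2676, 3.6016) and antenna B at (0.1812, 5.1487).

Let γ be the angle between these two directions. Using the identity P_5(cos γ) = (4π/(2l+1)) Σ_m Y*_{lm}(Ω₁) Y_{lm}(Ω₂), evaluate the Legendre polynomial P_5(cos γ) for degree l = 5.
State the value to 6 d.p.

Summing Y*_{l m}(θ₁,φ₁)·Y_{l m}(θ₂,φ₂) over m ∈ [−5, 5]; prefactor 4π/(2·5+1) = 1.142397:
  term(m=-5) = (0.000001, -0.000011)   from Y*(Ω₁)=(0.082035, -0.091808), Y(Ω₂)=(0.000072, -0.000051)
  term(m=-4) = (-0.000494, -0.000047)   from Y*(Ω₁)=(0.086664, -0.314077), Y(Ω₂)=(-0.000264, -0.001500)
  term(m=-3) = (-0.000468, 0.006574)   from Y*(Ω₁)=(-0.080086, -0.414691), Y(Ω₂)=(-0.015073, -0.004040)
  term(m=-2) = (0.015506, 0.000735)   from Y*(Ω₁)=(-0.091303, -0.119909), Y(Ω₂)=(-0.066211, 0.078901)
  term(m=-1) = (-0.002876, 0.121355)   from Y*(Ω₁)=(0.264947, 0.131270), Y(Ω₂)=(0.173493, 0.372078)
  term(m=+0) = (0.169585, 0.000000)   from Y*(Ω₁)=(0.235954, -0.000000), Y(Ω₂)=(0.718720, 0.000000)
  term(m=+1) = (-0.002876, -0.121355)   from Y*(Ω₁)=(-0.264947, 0.131270), Y(Ω₂)=(-0.173493, 0.372078)
  term(m=+2) = (0.015506, -0.000735)   from Y*(Ω₁)=(-0.091303, 0.119909), Y(Ω₂)=(-0.066211, -0.078901)
  term(m=+3) = (-0.000468, -0.006574)   from Y*(Ω₁)=(0.080086, -0.414691), Y(Ω₂)=(0.015073, -0.004040)
  term(m=+4) = (-0.000494, 0.000047)   from Y*(Ω₁)=(0.086664, 0.314077), Y(Ω₂)=(-0.000264, 0.001500)
  term(m=+5) = (0.000001, 0.000011)   from Y*(Ω₁)=(-0.082035, -0.091808), Y(Ω₂)=(-0.000072, -0.000051)
Accumulated sum (0.192924, -0.000000); after 4π/(2l+1) scaling, (0.220395, -0.000000) ⇒ P_5 = 0.220395

0.220395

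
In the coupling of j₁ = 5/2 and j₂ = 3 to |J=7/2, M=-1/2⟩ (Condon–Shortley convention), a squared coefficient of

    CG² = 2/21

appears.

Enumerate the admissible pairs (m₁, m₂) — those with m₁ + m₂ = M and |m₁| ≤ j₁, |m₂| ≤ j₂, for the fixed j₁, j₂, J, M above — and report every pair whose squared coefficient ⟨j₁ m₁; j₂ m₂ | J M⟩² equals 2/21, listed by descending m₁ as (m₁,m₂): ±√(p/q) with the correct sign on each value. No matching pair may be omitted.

(5/2,-3): +√(2/21)

Admissible pairs with m₁+m₂ = M = -1/2: (-5/2,2), (-3/2,1), (-1/2,0), (1/2,-1), (3/2,-2), (5/2,-3)
  (m₁,m₂)=(5/2,-3): CG² = 2/21, CG = +√(2/21)   ← matches the target
  (m₁,m₂)=(3/2,-2): CG² = 20/63, CG = +√(20/63)
  (m₁,m₂)=(1/2,-1): CG² = 1/63, CG = −√(1/63)
  (m₁,m₂)=(-1/2,0): CG² = 4/21, CG = −√(4/21)
  (m₁,m₂)=(-3/2,1): CG² = 8/63, CG = +√(8/63)
  (m₁,m₂)=(-5/2,2): CG² = 16/63, CG = +√(16/63)
Pairs with CG² = 2/21: (5/2,-3): +√(2/21)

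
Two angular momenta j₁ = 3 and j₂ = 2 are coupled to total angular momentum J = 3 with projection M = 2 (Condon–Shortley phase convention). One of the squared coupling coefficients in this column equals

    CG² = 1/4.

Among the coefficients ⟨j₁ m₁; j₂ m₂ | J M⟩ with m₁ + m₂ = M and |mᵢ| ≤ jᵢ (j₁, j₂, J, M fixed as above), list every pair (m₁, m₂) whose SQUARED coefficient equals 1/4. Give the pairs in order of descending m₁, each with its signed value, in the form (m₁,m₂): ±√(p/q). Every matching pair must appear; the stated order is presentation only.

(1,1): −√(1/4)

Admissible pairs with m₁+m₂ = M = 2: (0,2), (1,1), (2,0), (3,-1)
  (m₁,m₂)=(3,-1): CG² = 5/12, CG = +√(5/12)
  (m₁,m₂)=(2,0): CG² = 0/1, CG = 0
  (m₁,m₂)=(1,1): CG² = 1/4, CG = −√(1/4)   ← matches the target
  (m₁,m₂)=(0,2): CG² = 1/3, CG = +√(1/3)
Pairs with CG² = 1/4: (1,1): −√(1/4)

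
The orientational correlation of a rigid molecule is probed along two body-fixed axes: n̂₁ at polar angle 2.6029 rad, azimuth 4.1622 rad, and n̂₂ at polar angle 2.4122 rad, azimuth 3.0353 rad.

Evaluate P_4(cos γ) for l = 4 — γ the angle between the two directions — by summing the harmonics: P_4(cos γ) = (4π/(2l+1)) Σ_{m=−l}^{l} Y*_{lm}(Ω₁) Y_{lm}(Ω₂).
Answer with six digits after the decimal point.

-0.269790

Addition theorem: P_4(cos γ) = (4π/9) Σ_m Y*_{lm}(Ω₁) Y_{lm}(Ω₂), m = −4…4:
  term(m=-4) = -0.00054 - 0.00262j   from Y*(Ω₁)=-0.01806 - 0.02477j, Y(Ω₂)=0.07951 + 0.03600j
  term(m=-3) = -0.03893 - 0.00949j   from Y*(Ω₁)=-0.14460 + 0.01156j, Y(Ω₂)=0.26228 + 0.08659j
  term(m=-2) = -0.09923 + 0.12196j   from Y*(Ω₁)=-0.16592 + 0.32629j, Y(Ω₂)=0.41987 + 0.09063j
  term(m=-1) = 0.04044 + 0.08504j   from Y*(Ω₁)=0.23503 + 0.38318j, Y(Ω₂)=0.20831 + 0.02223j
  term(m=+0) = 0.00330 + 0.00000j   from Y*(Ω₁)=-0.01090 + 0.00000j, Y(Ω₂)=-0.30268 + 0.00000j
  term(m=+1) = 0.04044 - 0.08504j   from Y*(Ω₁)=-0.23503 + 0.38318j, Y(Ω₂)=-0.20831 + 0.02223j
  term(m=+2) = -0.09923 - 0.12196j   from Y*(Ω₁)=-0.16592 - 0.32629j, Y(Ω₂)=0.41987 - 0.09063j
  term(m=+3) = -0.03893 + 0.00949j   from Y*(Ω₁)=0.14460 + 0.01156j, Y(Ω₂)=-0.26228 + 0.08659j
  term(m=+4) = -0.00054 + 0.00262j   from Y*(Ω₁)=-0.01806 + 0.02477j, Y(Ω₂)=0.07951 - 0.03600j
Accumulated sum -0.19322 + 0.00000j; after 4π/(2l+1) scaling, -0.26979 + 0.00000j ⇒ P_4 = -0.269790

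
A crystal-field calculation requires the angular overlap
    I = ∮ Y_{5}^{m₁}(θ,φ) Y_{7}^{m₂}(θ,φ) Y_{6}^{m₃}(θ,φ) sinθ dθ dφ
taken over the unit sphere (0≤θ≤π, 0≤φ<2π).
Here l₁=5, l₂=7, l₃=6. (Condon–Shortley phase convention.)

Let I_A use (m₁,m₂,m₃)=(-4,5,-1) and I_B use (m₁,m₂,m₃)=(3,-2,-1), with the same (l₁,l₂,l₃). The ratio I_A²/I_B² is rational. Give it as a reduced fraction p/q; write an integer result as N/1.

704/441

l's match ⇒ only the (l;m) 3-j factors differ between A and B.
A: triangle coeff Δ(5,7,6) = 1/174594420; Σ_t [5,6]: t=5:−1/14515200 t=6:+1/6220800 = 1/10886400; (3j)²=128/12597 [(5 7 6; -4 5 -1)], sign=-1
B: triangle coeff Δ(5,7,6) = 1/174594420; Σ_t [0,2]: t=0:+1/2073600 t=1:−1/414720 t=2:+1/829440 = -1/1382400; (3j)²=294/46189 [(5 7 6; 3 -2 -1)], sign=+1
I_A²/I_B² = (128/12597)/(294/46189) = 704/441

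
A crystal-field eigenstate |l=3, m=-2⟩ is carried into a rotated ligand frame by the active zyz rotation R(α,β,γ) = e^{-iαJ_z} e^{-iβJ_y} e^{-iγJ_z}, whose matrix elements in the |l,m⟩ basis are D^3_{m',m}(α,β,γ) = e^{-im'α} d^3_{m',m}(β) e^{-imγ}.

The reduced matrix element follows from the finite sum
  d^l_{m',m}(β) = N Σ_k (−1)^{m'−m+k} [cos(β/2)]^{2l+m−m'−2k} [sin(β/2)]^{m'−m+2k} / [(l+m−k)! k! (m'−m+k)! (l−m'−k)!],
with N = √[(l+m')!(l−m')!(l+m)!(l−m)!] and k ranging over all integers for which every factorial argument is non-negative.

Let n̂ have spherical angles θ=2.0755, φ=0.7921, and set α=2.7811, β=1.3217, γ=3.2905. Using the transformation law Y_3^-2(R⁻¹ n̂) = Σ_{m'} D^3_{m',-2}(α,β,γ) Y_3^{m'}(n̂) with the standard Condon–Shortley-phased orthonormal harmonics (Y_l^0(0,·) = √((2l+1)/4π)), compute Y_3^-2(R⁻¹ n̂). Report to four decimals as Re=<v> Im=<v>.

Need the full column D^3_{m',-2} for m'=−3..3 at α=2.7811, β=1.3217, γ=3.2905.
cos(β/2)=0.789471, sin(β/2)=0.613788
d^3_{-3,-2}: single k=1 term ⇒ +0.461078;  D = -0.326597+0.325465i
d^3_{-2,-2}: k∈[0..1] ⇒ +0.242112 -0.731731 = -0.489619;  D = -0.446430+0.201064i
d^3_{-1,-2}: k∈[0..1] ⇒ -0.595249 +0.719604 = +0.124355;  D = -0.124111+0.007789i
d^3_{0,-2}: k∈[0..1] ⇒ +0.801571 -0.484514 = +0.317056;  D = +0.303100+0.093034i
d^3_{1,-2}: k∈[0..1] ⇒ -0.719604 +0.217485 = -0.502120;  D = +0.397191+0.307186i
d^3_{2,-2}: k∈[0..1] ⇒ +0.442299 -0.053470 = +0.388829;  D = +0.203897+0.331080i
d^3_{3,-2}: single k=0 term ⇒ -0.168463;  D = +0.032064+0.165383i
Y_3^{m'}(θ=2.0755,φ=0.7921) and Σ D·Y over m':
  (-0.3266+0.3255i)·(-0.2018-0.1938i)  (-0.4464+0.2011i)·(+0.0051+0.3786i)  (-0.1241+0.0078i)·(+0.0336-0.0340i)  (+0.3031+0.0930i)·(+0.3304+0.0000i)  (+0.3972+0.3072i)·(-0.0336-0.0340i)  (+0.2039+0.3311i)·(+0.0051-0.3786i)  (+0.0321+0.1654i)·(+0.2018-0.1938i)
Y_3^-2(R⁻¹ n̂) = +0.308865-0.207343i

Re=0.3089 Im=-0.2073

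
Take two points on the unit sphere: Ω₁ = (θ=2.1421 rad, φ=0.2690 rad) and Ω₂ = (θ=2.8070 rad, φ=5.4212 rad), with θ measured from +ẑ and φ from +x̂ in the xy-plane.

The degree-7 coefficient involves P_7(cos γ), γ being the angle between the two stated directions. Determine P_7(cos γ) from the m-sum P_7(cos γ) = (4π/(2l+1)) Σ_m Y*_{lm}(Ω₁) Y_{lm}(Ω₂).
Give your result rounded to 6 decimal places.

0.304134

Expand P_7 via completeness: Σ_{m} conj(Y_{7,m}) at Ω₁ times Y_{7,m} at Ω₂ —
  [-7]  conj(Y_{7,-7})(Ω₁) = (-0.045777, 0.141830) ; Y_{7,-7}(Ω₂) = (0.000200, -0.000051) ; Δ = (-0.000002, 0.000031)
  [-6]  conj(Y_{7,-6})(Ω₁) = (0.015482, -0.358120) ; Y_{7,-6}(Ω₂) = (-0.000983, 0.001986) ; Δ = (0.000696, 0.000383)
  [-5]  conj(Y_{7,-5})(Ω₁) = (0.096919, 0.421913) ; Y_{7,-5}(Ω₂) = (-0.005816, -0.013663) ; Δ = (0.005201, -0.003778)
  [-4]  conj(Y_{7,-4})(Ω₁) = (-0.075578, -0.140073) ; Y_{7,-4}(Ω₂) = (0.066079, 0.020901) ; Δ = (-0.002066, -0.010835)
  [-3]  conj(Y_{7,-3})(Ω₁) = (-0.185494, -0.193686) ; Y_{7,-3}(Ω₂) = (-0.192841, 0.119733) ; Δ = (0.058961, 0.015141)
  [-2]  conj(Y_{7,-2})(Ω₁) = (0.253830, 0.151464) ; Y_{7,-2}(Ω₂) = (0.074607, -0.483260) ; Δ = (0.092134, -0.111365)
  [-1]  conj(Y_{7,-1})(Ω₁) = (0.149073, 0.041097) ; Y_{7,-1}(Ω₂) = (0.356173, 0.415380) ; Δ = (0.036025, 0.076559)
  [+0]  conj(Y_{7,0})(Ω₁) = (-0.316825, -0.000000) ; Y_{7,0}(Ω₂) = (0.059543, 0.000000) ; Δ = (-0.018865, -0.000000)
  [+1]  conj(Y_{7,1})(Ω₁) = (-0.149073, 0.041097) ; Y_{7,1}(Ω₂) = (-0.356173, 0.415380) ; Δ = (0.036025, -0.076559)
  [+2]  conj(Y_{7,2})(Ω₁) = (0.253830, -0.151464) ; Y_{7,2}(Ω₂) = (0.074607, 0.483260) ; Δ = (0.092134, 0.111365)
  [+3]  conj(Y_{7,3})(Ω₁) = (0.185494, -0.193686) ; Y_{7,3}(Ω₂) = (0.192841, 0.119733) ; Δ = (0.058961, -0.015141)
  [+4]  conj(Y_{7,4})(Ω₁) = (-0.075578, 0.140073) ; Y_{7,4}(Ω₂) = (0.066079, -0.020901) ; Δ = (-0.002066, 0.010835)
  [+5]  conj(Y_{7,5})(Ω₁) = (-0.096919, 0.421913) ; Y_{7,5}(Ω₂) = (0.005816, -0.013663) ; Δ = (0.005201, 0.003778)
  [+6]  conj(Y_{7,6})(Ω₁) = (0.015482, 0.358120) ; Y_{7,6}(Ω₂) = (-0.000983, -0.001986) ; Δ = (0.000696, -0.000383)
  [+7]  conj(Y_{7,7})(Ω₁) = (0.045777, 0.141830) ; Y_{7,7}(Ω₂) = (-0.000200, -0.000051) ; Δ = (-0.000002, -0.000031)
Accumulated sum (0.363034, 0.000000); after 4π/(2l+1) scaling, (0.304134, 0.000000) ⇒ P_7 = 0.304134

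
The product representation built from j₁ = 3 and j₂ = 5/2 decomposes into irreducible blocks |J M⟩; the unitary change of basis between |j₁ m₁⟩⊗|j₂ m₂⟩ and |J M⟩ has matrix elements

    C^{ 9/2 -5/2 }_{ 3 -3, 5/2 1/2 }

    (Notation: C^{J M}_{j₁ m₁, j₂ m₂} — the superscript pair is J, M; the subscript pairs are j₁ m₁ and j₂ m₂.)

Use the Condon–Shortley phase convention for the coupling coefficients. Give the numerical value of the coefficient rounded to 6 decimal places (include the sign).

j₁+j₂−J=1  J+j₁−j₂=5  J−j₁+j₂=4  j₁+j₂+J+1=11
(j₁±m₁, j₂±m₂, J±M) = (0,6,3,2,2,7)
P² = 691200/11
sum k=1..1:
  [1] −1/480 = -1/480
S = -1/480
C² = P²·S² = 3/11 ; C = -0.522233

−√(3/11) ≈ -0.522233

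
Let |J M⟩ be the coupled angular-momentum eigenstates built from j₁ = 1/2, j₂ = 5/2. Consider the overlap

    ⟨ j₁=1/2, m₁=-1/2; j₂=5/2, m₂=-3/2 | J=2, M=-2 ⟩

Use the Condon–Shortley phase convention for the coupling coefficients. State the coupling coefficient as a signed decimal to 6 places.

triangle: 1!×0!×4!/6! = 24/720
(j±m)!: 0!×1!×1!×4!×0!×4! = 576
prefactor² = (2J+1)×Δ×N² = 96
  k=1: −1/(1!×0!×0!×0!×0!×4!) = -1/24
Σ = -1/24  ⇒  CG² = 96×(-1/24)² = 1/6
CG = −√(1/6) = -0.408248

−√(1/6) ≈ -0.408248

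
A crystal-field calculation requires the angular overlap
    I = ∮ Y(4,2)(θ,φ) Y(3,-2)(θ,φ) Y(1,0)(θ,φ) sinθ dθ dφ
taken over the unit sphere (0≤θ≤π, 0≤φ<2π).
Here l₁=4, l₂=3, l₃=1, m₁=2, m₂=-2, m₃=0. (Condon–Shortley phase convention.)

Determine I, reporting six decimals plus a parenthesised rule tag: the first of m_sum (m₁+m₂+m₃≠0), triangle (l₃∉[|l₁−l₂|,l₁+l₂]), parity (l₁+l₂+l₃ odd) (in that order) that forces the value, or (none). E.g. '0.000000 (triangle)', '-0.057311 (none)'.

Rules hold: Σm=0, L=8 even, 1≤1≤7.
N = 9·7·3 = 189
Δ = 6!·2!·0!/9! = 1/252
Racah Σ t=3..3: t=3:−1/36 = -1/36
⇒ 3j(4 3 1; 0 0 0)² = 4/63, sgn +1
Racah Σ t=1..1: t=1:−1/120 = -1/120
⇒ 3j(4 3 1; 2 -2 0)² = 1/21, sgn +1
4πI² = N·(3j₀)²·(3jₘ)² = 4/7
I = +1·√(0.571429/4π) = 0.21324362
No selection rule forces the value: the integral is nonzero (none).

0.213244 (none)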